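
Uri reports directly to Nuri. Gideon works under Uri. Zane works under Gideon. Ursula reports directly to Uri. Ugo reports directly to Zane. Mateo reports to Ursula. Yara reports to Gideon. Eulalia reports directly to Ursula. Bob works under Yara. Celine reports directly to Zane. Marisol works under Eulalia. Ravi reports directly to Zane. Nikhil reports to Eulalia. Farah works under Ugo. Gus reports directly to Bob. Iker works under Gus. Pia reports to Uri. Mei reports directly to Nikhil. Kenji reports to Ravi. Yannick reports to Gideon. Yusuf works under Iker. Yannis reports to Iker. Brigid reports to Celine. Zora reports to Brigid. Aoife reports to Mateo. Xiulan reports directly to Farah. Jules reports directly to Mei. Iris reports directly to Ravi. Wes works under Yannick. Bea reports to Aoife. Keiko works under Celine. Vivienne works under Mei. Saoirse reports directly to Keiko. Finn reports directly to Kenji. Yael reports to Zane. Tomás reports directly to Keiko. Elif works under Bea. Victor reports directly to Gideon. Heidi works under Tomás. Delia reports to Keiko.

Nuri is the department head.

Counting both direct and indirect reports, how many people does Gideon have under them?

Gideon directly manages Zane, Yara, Yannick, Victor. Under Zane: Yael, Ravi, Iris, Kenji, Finn, Celine, Keiko, Delia, Tomás, Heidi, Saoirse, Brigid, Zora, Ugo, Farah, Xiulan (16). Under Yara: Bob, Gus, Iker, Yannis, Yusuf (5). Under Yannick: Wes (1). Victor has no reports. So Gideon's organization is 4 direct reports plus everyone under them: 17 + 6 + 2 + 1 = 26.

26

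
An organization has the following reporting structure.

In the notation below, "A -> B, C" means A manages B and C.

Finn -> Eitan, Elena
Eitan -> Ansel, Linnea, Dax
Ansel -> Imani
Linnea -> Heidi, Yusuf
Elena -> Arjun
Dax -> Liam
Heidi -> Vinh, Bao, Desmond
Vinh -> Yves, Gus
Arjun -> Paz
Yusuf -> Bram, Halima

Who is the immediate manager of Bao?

Bao reports directly to Heidi.

Heidi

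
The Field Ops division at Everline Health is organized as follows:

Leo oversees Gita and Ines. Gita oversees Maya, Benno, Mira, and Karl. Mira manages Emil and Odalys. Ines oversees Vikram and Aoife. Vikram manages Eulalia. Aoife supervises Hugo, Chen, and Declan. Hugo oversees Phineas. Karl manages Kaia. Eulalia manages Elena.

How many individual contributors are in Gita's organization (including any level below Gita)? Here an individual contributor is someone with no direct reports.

5

The people in Gita's organization with no one reporting to them are Benno, Kaia, Maya, Emil, Odalys. That is 5.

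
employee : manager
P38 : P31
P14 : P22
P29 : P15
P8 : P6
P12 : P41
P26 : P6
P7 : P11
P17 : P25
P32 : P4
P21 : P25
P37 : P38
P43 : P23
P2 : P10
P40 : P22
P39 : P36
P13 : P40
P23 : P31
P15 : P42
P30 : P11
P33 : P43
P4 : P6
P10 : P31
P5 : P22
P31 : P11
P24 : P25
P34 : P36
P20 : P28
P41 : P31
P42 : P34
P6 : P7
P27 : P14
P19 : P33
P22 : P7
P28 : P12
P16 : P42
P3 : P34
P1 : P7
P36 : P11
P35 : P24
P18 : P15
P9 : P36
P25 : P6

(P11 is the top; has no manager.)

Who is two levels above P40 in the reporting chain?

P40 reports to P22, and P22 reports to P7. So P40's skip-level manager is P7.

P7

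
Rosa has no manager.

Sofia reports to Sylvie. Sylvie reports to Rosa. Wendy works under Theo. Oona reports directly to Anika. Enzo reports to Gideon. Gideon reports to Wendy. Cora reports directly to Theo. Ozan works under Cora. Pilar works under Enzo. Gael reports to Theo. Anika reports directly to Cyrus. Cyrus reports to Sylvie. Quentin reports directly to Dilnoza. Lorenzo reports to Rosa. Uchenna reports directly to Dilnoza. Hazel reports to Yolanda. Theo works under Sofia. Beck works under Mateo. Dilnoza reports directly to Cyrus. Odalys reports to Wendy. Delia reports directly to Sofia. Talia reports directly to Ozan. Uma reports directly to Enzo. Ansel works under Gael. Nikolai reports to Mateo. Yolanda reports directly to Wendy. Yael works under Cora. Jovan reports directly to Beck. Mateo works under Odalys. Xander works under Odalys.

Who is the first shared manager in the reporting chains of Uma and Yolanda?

Wendy

Uma's chain of managers is Enzo, Gideon, Wendy, Theo, Sofia, Sylvie, Rosa. Yolanda's chain of managers is Wendy, Theo, Sofia, Sylvie, Rosa. The first manager that appears in both chains is Wendy.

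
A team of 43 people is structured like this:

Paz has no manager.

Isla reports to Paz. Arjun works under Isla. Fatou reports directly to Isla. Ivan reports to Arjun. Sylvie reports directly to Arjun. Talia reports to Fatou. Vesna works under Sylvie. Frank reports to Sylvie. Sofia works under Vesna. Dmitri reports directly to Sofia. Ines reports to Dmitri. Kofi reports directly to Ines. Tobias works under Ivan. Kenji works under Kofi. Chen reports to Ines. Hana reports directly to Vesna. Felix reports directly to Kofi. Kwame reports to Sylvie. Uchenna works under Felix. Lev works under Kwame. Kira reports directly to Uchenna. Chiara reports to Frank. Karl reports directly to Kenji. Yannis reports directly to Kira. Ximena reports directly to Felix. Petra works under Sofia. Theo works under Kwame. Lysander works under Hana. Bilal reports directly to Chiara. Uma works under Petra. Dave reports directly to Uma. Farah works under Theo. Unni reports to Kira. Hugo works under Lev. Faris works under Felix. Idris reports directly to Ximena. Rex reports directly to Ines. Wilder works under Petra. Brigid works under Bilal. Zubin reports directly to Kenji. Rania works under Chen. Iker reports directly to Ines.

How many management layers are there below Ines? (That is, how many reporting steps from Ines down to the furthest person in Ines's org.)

The longest chain under Ines runs Ines → Kofi → Felix → Uchenna → Kira → Unni, which is 5 levels below Ines.

5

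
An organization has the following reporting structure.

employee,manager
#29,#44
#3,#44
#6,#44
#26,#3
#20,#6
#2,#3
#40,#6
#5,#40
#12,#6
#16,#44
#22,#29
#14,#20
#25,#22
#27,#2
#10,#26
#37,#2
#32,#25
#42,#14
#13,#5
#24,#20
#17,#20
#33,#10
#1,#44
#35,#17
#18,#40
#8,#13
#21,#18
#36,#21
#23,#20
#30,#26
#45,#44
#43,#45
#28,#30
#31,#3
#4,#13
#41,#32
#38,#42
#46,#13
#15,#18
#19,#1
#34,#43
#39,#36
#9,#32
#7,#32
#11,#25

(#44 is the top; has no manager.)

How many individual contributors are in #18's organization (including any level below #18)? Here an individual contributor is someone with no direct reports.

2

The people in #18's organization with no one reporting to them are #15, #39. That is 2.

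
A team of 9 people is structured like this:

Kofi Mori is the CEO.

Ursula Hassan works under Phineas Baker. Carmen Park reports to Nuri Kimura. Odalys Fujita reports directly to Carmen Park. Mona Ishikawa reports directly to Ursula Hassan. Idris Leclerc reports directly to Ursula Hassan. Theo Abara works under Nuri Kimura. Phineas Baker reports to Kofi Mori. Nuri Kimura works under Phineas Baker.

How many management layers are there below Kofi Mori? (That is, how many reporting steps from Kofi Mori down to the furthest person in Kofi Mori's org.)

The longest chain under Kofi Mori runs Kofi Mori → Phineas Baker → Nuri Kimura → Carmen Park → Odalys Fujita, which is 4 levels below Kofi Mori.

4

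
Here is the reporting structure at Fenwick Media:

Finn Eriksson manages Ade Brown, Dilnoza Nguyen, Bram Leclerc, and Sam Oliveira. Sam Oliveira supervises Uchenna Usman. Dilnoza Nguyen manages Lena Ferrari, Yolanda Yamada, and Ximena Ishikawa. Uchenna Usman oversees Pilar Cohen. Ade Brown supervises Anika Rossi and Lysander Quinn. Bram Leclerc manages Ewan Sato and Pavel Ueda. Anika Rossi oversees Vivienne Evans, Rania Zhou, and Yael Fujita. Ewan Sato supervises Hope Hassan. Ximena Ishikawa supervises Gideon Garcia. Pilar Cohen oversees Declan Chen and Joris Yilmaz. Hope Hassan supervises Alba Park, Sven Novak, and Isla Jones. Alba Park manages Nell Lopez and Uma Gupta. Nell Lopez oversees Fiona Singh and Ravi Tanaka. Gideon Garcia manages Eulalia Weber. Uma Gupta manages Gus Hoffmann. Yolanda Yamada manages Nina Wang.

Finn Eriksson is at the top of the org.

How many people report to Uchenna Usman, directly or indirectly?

Uchenna Usman directly manages Pilar Cohen. Under Pilar Cohen: Joris Yilmaz, Declan Chen (2). That's 3 in total.

3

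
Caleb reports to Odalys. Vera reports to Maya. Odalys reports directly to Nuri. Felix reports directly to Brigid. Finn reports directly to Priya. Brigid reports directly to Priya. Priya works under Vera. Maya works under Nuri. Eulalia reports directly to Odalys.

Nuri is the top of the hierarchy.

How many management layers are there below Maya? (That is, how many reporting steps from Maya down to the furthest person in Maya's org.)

4

The longest chain under Maya runs Maya → Vera → Priya → Brigid → Felix, which is 4 levels below Maya.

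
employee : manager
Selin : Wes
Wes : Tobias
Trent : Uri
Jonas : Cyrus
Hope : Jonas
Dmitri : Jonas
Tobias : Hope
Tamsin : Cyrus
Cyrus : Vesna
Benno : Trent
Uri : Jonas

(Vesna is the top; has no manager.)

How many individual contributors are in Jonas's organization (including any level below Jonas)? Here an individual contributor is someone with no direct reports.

3

The people in Jonas's organization with no one reporting to them are Dmitri, Selin, Benno. That is 3.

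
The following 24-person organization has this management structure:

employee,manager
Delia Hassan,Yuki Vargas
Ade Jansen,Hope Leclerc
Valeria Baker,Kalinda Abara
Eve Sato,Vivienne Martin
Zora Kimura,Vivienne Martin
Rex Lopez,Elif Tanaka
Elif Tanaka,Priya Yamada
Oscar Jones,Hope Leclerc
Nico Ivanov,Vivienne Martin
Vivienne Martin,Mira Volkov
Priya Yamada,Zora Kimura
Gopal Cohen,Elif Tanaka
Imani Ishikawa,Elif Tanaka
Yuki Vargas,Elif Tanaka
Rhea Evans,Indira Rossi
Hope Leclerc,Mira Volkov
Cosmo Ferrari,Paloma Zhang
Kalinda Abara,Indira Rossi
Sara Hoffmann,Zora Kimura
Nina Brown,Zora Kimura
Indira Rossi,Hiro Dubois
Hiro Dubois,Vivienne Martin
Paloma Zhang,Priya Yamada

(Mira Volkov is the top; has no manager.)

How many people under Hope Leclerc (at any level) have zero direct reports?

2

The people in Hope Leclerc's organization with no one reporting to them are Ade Jansen, Oscar Jones. That is 2.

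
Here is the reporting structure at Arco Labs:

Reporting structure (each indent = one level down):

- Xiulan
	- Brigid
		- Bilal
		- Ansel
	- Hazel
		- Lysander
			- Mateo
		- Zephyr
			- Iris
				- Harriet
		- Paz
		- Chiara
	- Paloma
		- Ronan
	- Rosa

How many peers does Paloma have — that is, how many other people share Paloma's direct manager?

Paloma reports to Xiulan. Xiulan's other direct reports are Brigid, Hazel, Rosa — 3 peers.

3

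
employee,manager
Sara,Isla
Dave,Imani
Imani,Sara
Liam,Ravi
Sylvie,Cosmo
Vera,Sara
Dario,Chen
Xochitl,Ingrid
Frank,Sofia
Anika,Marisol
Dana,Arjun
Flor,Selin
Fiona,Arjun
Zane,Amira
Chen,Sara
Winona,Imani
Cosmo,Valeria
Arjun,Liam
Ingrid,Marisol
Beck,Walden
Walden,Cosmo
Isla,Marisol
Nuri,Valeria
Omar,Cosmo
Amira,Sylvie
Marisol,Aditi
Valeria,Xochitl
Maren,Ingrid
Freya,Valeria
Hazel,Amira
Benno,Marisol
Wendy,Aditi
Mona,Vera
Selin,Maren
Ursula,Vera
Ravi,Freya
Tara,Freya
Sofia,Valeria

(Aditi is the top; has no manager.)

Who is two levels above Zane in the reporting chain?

Zane reports to Amira, and Amira reports to Sylvie. So Zane's skip-level manager is Sylvie.

Sylvie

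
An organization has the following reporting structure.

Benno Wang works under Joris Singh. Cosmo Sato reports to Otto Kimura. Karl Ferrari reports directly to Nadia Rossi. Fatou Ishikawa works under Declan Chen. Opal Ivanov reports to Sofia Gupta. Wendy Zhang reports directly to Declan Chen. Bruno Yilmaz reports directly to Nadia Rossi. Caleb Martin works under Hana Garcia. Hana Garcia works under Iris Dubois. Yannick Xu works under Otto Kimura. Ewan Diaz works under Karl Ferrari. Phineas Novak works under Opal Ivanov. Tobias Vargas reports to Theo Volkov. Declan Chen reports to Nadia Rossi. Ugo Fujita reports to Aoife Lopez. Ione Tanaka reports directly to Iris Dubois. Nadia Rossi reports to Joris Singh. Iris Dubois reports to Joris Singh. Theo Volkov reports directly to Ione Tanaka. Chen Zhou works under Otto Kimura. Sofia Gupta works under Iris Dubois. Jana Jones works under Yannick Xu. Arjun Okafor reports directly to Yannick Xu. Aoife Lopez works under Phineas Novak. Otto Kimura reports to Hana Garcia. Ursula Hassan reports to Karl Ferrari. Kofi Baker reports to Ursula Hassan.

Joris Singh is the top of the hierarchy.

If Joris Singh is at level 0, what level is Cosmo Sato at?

4

Chain from Cosmo Sato up to Joris Singh: Cosmo Sato → Otto Kimura → Hana Garcia → Iris Dubois → Joris Singh. That is 4 steps up, so Cosmo Sato is 4 levels below Joris Singh.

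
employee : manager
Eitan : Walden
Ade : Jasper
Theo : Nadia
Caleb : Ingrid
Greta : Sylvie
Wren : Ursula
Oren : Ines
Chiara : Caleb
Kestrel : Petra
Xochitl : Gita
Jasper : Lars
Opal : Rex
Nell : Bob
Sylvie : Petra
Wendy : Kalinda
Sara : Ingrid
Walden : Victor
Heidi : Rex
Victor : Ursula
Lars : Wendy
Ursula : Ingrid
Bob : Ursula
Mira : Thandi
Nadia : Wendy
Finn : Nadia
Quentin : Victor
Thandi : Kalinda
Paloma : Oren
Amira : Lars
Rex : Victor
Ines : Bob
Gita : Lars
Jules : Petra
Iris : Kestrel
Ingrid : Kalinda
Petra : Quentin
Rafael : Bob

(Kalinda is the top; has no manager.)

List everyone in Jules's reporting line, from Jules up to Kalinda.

Jules -> Petra -> Quentin -> Victor -> Ursula -> Ingrid -> Kalinda

Jules reports to Petra. Petra reports to Quentin. Quentin reports to Victor. Victor reports to Ursula. Ursula reports to Ingrid. Ingrid reports to Kalinda. Kalinda is at the top.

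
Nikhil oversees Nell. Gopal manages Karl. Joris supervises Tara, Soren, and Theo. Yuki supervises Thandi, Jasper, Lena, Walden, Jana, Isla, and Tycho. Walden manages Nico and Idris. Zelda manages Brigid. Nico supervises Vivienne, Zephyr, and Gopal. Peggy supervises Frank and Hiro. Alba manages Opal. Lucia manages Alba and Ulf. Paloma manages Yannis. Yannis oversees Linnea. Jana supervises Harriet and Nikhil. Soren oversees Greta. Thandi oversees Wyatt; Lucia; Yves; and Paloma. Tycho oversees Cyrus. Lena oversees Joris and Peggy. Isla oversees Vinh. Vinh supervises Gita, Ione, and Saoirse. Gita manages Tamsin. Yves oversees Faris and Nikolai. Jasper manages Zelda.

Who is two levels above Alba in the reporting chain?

Thandi

Alba reports to Lucia, and Lucia reports to Thandi. So Alba's skip-level manager is Thandi.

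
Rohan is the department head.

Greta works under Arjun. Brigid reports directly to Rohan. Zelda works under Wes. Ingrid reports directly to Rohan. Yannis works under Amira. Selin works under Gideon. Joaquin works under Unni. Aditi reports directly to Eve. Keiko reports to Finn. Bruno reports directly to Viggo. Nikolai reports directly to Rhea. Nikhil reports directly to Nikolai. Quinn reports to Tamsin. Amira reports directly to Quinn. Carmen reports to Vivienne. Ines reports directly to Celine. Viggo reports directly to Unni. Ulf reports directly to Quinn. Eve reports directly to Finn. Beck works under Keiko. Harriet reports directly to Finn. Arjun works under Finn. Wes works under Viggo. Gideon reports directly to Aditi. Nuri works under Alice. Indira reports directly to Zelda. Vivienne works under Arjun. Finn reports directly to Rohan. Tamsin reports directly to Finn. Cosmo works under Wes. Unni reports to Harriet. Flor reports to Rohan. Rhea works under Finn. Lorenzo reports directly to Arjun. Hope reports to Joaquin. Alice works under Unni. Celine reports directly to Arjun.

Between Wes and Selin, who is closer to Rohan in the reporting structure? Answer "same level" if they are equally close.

Both Wes and Selin are 5 levels below Rohan.

same level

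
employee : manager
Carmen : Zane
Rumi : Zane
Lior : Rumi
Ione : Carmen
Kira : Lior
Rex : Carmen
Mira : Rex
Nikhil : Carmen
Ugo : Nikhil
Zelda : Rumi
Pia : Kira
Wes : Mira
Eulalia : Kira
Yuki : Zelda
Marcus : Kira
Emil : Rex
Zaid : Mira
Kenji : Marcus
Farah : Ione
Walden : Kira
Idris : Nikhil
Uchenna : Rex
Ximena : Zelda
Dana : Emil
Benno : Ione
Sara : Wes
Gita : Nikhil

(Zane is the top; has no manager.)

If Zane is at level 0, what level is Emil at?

3

Chain from Emil up to Zane: Emil → Rex → Carmen → Zane. That is 3 steps up, so Emil is 3 levels below Zane.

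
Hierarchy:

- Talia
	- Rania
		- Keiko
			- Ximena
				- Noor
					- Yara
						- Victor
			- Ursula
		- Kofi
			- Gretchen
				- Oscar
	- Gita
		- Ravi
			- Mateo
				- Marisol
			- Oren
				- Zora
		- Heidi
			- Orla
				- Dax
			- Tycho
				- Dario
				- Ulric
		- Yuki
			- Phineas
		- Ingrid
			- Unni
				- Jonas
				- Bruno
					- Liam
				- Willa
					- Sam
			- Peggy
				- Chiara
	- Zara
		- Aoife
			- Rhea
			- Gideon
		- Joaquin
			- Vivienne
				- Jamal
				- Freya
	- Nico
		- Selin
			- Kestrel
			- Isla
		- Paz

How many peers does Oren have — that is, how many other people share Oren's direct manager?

Oren reports to Ravi. Ravi's other direct reports are Mateo — 1 peer.

1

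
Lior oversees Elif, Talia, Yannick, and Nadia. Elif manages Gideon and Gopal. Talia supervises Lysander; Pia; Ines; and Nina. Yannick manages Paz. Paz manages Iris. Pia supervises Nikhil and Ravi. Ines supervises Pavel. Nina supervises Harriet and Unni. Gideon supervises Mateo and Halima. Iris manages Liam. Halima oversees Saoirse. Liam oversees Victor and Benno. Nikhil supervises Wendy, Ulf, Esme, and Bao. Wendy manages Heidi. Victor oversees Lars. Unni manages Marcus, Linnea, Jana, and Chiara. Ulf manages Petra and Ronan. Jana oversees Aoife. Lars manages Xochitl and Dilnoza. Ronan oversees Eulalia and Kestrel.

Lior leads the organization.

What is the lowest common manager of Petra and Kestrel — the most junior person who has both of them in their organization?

Petra's chain of managers is Ulf, Nikhil, Pia, Talia, Lior. Kestrel's chain of managers is Ronan, Ulf, Nikhil, Pia, Talia, Lior. The first manager that appears in both chains is Ulf.

Ulf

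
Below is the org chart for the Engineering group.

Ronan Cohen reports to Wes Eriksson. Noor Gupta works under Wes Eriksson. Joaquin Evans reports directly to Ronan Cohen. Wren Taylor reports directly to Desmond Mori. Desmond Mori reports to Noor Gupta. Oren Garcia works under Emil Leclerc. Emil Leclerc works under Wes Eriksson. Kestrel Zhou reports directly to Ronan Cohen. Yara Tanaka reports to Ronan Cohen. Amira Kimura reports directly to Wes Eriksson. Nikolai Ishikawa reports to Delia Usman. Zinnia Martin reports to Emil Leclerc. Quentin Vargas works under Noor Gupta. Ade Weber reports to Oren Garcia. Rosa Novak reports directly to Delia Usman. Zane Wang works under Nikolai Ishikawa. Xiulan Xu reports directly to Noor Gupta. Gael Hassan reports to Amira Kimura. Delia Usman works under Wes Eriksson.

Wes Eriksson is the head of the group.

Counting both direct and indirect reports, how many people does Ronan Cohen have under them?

Ronan Cohen directly manages Kestrel Zhou, Joaquin Evans, Yara Tanaka. Kestrel Zhou has no reports. Joaquin Evans has no reports. Yara Tanaka has no reports. So Ronan Cohen's organization is 3 direct reports plus everyone under them: 1 + 1 + 1 = 3.

3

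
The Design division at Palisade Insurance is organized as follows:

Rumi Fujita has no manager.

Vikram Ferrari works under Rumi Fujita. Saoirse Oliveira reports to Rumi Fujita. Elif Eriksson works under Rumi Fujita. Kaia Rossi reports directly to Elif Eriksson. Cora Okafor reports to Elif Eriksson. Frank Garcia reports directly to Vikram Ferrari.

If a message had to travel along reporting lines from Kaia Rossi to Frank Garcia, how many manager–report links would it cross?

Kaia Rossi is 2 levels below Rumi Fujita, and Frank Garcia is 2 levels below Rumi Fujita (their lowest common manager). The shortest path runs up from Kaia Rossi to Rumi Fujita and back down to Frank Garcia: 2 + 2 = 4 links.

4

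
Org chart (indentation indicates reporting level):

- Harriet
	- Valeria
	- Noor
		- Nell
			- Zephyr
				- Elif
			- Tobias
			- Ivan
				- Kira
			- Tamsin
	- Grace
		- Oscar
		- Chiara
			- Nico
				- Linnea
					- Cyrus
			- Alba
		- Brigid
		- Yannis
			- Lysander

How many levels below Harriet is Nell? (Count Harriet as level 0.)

Chain from Nell up to Harriet: Nell → Noor → Harriet. That is 2 steps up, so Nell is 2 levels below Harriet.

2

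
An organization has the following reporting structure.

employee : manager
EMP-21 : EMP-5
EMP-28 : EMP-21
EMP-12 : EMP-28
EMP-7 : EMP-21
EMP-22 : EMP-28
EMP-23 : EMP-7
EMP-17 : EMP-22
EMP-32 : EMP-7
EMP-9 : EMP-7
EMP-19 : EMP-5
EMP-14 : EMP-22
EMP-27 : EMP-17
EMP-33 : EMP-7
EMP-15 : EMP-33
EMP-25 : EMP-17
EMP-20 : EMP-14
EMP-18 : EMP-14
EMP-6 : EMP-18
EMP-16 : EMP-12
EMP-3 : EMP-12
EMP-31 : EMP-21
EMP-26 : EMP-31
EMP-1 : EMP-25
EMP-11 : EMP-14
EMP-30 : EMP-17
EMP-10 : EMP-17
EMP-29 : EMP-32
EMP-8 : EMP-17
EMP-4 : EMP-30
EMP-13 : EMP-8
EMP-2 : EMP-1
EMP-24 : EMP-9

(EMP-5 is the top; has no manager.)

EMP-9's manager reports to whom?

EMP-9 reports to EMP-7, and EMP-7 reports to EMP-21. So EMP-9's skip-level manager is EMP-21.

EMP-21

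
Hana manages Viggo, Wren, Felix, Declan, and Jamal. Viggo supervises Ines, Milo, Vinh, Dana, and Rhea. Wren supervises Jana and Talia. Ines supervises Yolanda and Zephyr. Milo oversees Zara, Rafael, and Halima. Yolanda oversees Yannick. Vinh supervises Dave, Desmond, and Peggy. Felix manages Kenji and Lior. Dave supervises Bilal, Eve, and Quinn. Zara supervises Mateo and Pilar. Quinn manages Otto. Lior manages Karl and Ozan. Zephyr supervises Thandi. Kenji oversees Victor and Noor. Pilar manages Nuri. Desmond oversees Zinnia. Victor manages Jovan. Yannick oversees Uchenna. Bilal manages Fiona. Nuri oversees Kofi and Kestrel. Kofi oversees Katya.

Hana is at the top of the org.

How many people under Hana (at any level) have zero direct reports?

22

The people in Hana's organization with no one reporting to them are Jamal, Declan, Noor, Jovan, Ozan, Karl, Jana, Talia, Rhea, Dana, Peggy, Zinnia, Eve, Fiona, Otto, Halima, Rafael, Mateo, Kestrel, Katya, Thandi, Uchenna. That is 22.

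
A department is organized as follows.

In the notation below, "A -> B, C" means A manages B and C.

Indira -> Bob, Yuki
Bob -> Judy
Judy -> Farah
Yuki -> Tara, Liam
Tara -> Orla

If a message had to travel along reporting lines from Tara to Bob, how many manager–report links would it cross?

Tara is 2 levels below Indira, and Bob is 1 level below Indira (their lowest common manager). The shortest path runs up from Tara to Indira and back down to Bob: 2 + 1 = 3 links.

3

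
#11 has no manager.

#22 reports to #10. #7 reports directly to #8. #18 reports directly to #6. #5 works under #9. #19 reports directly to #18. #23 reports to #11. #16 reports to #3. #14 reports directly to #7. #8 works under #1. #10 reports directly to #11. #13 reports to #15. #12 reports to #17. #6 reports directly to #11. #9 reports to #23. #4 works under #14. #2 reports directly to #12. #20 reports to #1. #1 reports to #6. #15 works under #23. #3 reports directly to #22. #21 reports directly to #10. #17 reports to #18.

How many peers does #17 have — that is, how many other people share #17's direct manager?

1

#17 reports to #18. #18's other direct reports are #19 — 1 peer.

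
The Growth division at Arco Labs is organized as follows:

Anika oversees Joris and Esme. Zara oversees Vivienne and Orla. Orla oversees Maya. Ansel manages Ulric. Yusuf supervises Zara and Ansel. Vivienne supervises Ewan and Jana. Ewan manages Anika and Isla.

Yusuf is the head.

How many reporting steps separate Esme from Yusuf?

5

Chain from Esme up to Yusuf: Esme → Anika → Ewan → Vivienne → Zara → Yusuf. That is 5 steps up, so Esme is 5 levels below Yusuf.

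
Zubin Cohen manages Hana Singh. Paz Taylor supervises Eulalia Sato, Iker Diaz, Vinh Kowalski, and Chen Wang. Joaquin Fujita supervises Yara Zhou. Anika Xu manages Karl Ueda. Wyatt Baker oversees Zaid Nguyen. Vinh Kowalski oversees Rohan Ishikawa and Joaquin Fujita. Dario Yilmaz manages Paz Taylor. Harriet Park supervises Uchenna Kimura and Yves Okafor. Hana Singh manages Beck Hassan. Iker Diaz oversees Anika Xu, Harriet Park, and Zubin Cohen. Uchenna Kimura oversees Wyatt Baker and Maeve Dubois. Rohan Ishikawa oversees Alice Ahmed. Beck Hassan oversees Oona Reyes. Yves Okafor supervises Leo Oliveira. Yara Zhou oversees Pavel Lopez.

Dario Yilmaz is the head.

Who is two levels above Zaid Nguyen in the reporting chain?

Uchenna Kimura

Zaid Nguyen reports to Wyatt Baker, and Wyatt Baker reports to Uchenna Kimura. So Zaid Nguyen's skip-level manager is Uchenna Kimura.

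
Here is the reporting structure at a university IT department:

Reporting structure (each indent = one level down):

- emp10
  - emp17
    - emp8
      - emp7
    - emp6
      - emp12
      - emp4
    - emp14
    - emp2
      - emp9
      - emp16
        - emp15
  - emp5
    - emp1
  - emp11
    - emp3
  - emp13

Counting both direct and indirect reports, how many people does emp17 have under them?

emp17 directly manages emp8, emp6, emp14, emp2. Under emp8: emp7 (1). Under emp6: emp4, emp12 (2). emp14 has no reports. Under emp2: emp16, emp15, emp9 (3). So emp17's organization is 4 direct reports plus everyone under them: 2 + 3 + 1 + 4 = 10.

10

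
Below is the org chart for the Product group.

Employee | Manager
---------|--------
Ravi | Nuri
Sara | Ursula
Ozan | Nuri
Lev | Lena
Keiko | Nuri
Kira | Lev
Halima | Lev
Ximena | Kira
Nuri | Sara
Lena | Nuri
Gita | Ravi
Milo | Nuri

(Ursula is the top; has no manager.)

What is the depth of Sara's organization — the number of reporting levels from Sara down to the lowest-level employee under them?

5

The longest chain under Sara runs Sara → Nuri → Lena → Lev → Kira → Ximena, which is 5 levels below Sara.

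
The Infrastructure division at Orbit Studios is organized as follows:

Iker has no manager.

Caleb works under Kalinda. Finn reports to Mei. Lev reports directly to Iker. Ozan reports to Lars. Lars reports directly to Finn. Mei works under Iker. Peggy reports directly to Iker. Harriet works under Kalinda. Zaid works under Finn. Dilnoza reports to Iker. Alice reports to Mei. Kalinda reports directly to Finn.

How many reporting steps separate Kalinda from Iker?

3

Chain from Kalinda up to Iker: Kalinda → Finn → Mei → Iker. That is 3 steps up, so Kalinda is 3 levels below Iker.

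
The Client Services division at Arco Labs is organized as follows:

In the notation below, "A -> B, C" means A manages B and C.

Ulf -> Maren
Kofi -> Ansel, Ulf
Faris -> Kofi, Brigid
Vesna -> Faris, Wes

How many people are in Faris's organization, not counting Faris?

5

Faris directly manages Kofi, Brigid. Under Kofi: Ulf, Maren, Ansel (3). Brigid has no reports. So Faris's organization is 2 direct reports plus everyone under them: 4 + 1 = 5.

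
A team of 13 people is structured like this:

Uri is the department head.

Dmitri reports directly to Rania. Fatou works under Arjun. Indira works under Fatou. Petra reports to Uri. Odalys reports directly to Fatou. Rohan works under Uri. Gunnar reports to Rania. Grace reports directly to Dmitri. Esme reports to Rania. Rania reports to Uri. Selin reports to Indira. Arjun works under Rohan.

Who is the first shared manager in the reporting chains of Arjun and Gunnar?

Uri

Arjun's chain of managers is Rohan, Uri. Gunnar's chain of managers is Rania, Uri. The first manager that appears in both chains is Uri.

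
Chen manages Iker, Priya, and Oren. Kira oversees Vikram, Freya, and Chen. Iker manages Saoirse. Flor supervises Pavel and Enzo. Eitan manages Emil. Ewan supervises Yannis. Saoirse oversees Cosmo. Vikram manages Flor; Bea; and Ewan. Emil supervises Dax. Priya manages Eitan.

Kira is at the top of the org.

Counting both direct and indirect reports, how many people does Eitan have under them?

2

Eitan directly manages Emil. Under Emil: Dax (1). That's 2 in total.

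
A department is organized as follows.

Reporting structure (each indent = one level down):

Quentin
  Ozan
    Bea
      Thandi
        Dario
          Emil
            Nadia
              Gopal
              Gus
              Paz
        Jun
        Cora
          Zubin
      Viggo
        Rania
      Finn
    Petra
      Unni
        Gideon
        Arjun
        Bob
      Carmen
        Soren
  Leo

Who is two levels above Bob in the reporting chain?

Bob reports to Unni, and Unni reports to Petra. So Bob's skip-level manager is Petra.

Petra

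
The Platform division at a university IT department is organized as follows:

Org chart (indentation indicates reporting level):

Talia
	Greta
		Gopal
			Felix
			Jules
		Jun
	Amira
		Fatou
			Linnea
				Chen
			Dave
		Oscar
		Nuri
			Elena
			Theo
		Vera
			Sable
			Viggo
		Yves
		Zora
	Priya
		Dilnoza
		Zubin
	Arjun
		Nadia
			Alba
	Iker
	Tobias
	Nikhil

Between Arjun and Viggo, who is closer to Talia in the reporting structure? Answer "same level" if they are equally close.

Arjun is 1 level below Talia; Viggo is 3. Arjun is higher.

Arjun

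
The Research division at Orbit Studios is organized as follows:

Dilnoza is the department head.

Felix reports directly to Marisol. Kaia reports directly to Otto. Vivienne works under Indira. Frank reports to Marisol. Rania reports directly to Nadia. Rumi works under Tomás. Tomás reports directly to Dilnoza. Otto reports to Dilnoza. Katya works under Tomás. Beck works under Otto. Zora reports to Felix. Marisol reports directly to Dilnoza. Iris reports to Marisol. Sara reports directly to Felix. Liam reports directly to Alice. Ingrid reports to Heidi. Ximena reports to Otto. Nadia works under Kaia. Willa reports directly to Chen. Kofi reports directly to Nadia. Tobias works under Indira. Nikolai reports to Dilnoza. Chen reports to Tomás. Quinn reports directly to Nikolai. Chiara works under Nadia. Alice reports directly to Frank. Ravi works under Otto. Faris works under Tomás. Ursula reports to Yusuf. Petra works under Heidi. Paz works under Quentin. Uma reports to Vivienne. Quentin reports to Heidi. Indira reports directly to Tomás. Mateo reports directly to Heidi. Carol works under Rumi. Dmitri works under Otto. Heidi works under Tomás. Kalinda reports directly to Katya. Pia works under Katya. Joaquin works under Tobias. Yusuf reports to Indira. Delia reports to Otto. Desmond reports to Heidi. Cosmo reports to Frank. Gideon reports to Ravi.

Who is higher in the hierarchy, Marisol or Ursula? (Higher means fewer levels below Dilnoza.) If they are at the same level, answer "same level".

Marisol

Marisol is 1 level below Dilnoza; Ursula is 4. Marisol is higher.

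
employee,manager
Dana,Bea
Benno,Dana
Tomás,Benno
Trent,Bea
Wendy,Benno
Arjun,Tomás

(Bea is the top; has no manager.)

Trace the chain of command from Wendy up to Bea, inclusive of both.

Wendy -> Benno -> Dana -> Bea

Wendy reports to Benno. Benno reports to Dana. Dana reports to Bea. Bea is at the top.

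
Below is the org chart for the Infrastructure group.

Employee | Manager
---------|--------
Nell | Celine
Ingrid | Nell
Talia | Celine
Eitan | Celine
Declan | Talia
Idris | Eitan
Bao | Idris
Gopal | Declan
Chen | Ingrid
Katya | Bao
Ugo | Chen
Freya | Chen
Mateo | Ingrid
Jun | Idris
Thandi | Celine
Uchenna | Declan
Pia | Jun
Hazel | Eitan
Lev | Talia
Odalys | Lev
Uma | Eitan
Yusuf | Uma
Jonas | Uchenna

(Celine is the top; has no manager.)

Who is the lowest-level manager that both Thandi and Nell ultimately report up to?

Thandi's chain of managers is Celine. Nell's chain of managers is Celine. The first manager that appears in both chains is Celine.

Celine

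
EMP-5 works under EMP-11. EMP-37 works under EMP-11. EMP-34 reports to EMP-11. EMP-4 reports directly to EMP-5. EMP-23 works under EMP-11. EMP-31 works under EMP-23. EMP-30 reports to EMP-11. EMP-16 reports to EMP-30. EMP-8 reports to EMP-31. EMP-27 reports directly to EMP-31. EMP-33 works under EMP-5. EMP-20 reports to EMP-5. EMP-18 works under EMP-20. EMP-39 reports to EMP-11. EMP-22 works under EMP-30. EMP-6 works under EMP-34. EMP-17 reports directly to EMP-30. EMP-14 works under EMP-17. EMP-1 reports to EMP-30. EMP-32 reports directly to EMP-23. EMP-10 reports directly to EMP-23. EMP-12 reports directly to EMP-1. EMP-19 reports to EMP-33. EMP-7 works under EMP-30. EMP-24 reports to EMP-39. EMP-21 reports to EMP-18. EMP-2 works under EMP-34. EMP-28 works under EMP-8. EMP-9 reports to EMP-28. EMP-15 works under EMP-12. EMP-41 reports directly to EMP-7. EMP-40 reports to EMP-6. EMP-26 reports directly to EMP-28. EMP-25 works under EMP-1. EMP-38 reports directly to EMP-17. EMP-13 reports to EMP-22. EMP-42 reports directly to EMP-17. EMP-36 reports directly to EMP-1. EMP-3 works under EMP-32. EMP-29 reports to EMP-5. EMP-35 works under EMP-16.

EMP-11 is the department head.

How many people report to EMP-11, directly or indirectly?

EMP-11 directly manages EMP-5, EMP-37, EMP-34, EMP-23, EMP-30, EMP-39. Under EMP-5: EMP-29, EMP-20, EMP-18, EMP-21, EMP-33, EMP-19, EMP-4 (7). EMP-37 has no reports. Under EMP-34: EMP-2, EMP-6, EMP-40 (3). Under EMP-23: EMP-10, EMP-32, EMP-3, EMP-31, EMP-27, EMP-8, EMP-28, EMP-26, EMP-9 (9). Under EMP-30: EMP-7, EMP-41, EMP-1, EMP-36, EMP-25, EMP-12, EMP-15, EMP-17, EMP-42, EMP-38, EMP-14, EMP-22, EMP-13, EMP-16, EMP-35 (15). Under EMP-39: EMP-24 (1). So EMP-11's organization is 6 direct reports plus everyone under them: 8 + 1 + 4 + 10 + 16 + 2 = 41.

41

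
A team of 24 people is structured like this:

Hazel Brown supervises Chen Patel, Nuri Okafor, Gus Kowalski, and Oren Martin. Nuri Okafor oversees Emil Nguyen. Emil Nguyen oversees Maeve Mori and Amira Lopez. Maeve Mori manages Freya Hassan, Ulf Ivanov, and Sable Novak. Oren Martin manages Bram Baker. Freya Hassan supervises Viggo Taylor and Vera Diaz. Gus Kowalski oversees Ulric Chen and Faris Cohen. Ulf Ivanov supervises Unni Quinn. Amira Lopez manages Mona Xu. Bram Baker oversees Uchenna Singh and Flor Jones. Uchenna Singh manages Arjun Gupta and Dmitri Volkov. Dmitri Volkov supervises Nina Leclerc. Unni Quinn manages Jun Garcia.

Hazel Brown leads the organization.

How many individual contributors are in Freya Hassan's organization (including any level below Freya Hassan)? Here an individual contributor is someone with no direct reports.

2

The people in Freya Hassan's organization with no one reporting to them are Vera Diaz, Viggo Taylor. That is 2.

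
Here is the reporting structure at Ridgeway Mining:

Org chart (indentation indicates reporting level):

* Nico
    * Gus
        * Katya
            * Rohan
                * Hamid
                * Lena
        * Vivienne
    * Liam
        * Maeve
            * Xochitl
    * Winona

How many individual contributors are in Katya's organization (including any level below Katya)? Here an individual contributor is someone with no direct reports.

2

The people in Katya's organization with no one reporting to them are Lena, Hamid. That is 2.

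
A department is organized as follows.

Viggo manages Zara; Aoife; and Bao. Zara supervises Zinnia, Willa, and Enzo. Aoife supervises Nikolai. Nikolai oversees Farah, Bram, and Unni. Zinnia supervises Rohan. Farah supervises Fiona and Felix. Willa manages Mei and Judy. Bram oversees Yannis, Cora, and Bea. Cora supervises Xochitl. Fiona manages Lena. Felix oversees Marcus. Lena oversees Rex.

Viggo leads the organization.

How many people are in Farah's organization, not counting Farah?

5

Farah directly manages Fiona, Felix. Under Fiona: Lena, Rex (2). Under Felix: Marcus (1). So Farah's organization is 2 direct reports plus everyone under them: 3 + 2 = 5.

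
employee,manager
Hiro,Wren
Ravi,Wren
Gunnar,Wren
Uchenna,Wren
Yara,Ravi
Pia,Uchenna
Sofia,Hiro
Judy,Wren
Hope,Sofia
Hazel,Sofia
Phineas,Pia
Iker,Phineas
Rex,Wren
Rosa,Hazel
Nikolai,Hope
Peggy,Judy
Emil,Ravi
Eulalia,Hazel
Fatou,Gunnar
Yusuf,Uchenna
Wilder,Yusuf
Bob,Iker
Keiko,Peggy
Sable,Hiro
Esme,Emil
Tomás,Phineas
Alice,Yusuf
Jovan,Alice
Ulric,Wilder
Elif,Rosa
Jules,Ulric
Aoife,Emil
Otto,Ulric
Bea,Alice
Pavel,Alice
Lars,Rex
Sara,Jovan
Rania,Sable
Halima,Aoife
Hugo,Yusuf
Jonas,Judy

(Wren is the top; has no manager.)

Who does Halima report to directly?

Halima reports directly to Aoife.

Aoife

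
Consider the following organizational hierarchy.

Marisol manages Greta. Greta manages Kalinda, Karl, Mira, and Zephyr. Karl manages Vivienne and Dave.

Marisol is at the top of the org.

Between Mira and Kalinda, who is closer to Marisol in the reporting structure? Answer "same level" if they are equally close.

Both Mira and Kalinda are 2 levels below Marisol.

same level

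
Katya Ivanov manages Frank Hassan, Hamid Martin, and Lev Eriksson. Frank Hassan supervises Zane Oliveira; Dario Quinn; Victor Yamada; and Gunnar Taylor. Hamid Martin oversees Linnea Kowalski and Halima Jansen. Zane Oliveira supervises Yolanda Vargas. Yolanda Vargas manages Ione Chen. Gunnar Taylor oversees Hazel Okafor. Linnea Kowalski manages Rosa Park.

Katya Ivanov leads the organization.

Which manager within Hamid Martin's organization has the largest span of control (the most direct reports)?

Direct-report counts within Hamid Martin's organization: Hamid Martin has 2; Linnea Kowalski has 1. The largest is 2, held by Hamid Martin.

Hamid Martin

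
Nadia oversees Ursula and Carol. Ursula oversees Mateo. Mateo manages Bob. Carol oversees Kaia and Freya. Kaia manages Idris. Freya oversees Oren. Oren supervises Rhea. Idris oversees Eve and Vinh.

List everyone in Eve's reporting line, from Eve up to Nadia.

Eve reports to Idris. Idris reports to Kaia. Kaia reports to Carol. Carol reports to Nadia. Nadia is at the top.

Eve -> Idris -> Kaia -> Carol -> Nadia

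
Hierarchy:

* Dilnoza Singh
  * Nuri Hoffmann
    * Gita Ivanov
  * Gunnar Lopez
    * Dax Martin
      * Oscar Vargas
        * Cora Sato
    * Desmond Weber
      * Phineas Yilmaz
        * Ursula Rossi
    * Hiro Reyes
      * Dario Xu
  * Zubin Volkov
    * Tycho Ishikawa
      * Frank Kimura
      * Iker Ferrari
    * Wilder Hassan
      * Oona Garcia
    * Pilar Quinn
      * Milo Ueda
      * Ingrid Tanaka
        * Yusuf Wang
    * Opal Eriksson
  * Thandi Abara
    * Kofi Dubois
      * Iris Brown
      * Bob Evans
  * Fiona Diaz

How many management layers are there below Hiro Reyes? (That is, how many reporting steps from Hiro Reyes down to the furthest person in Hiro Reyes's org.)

1

The longest chain under Hiro Reyes runs Hiro Reyes → Dario Xu, which is 1 level below Hiro Reyes.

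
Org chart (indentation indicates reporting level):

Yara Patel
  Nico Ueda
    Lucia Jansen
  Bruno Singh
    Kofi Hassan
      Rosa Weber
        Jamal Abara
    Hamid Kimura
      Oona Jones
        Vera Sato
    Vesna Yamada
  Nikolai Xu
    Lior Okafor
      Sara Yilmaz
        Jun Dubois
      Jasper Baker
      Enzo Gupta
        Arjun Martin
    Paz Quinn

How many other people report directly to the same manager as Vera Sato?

0

Vera Sato reports to Oona Jones, and Oona Jones has no other direct reports. Vera Sato has 0 peers.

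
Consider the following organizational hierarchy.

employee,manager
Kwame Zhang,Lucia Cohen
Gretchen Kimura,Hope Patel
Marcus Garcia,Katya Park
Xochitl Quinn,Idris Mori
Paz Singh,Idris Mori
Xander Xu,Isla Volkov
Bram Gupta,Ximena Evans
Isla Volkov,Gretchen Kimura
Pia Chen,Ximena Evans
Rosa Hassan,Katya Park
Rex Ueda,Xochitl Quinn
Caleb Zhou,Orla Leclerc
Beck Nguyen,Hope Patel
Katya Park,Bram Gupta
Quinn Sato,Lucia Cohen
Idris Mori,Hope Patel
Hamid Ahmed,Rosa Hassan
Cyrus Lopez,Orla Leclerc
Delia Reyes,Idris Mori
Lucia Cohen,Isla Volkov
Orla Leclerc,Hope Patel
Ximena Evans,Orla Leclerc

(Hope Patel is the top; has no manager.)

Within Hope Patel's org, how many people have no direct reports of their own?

The people in Hope Patel's organization with no one reporting to them are Beck Nguyen, Caleb Zhou, Cyrus Lopez, Hamid Ahmed, Marcus Garcia, Pia Chen, Xander Xu, Kwame Zhang, Quinn Sato, Paz Singh, Rex Ueda, Delia Reyes. That is 12.

12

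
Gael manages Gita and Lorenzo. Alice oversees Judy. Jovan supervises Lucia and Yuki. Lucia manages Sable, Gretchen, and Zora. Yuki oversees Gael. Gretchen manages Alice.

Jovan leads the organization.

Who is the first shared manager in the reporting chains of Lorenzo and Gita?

Lorenzo's chain of managers is Gael, Yuki, Jovan. Gita's chain of managers is Gael, Yuki, Jovan. The first manager that appears in both chains is Gael.

Gael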